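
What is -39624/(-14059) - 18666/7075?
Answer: 17914506/99467425 ≈ 0.18010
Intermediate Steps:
-39624/(-14059) - 18666/7075 = -39624*(-1/14059) - 18666*1/7075 = 39624/14059 - 18666/7075 = 17914506/99467425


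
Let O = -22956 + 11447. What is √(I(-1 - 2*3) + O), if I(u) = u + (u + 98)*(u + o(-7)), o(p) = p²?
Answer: I*√7694 ≈ 87.715*I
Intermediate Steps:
O = -11509
I(u) = u + (49 + u)*(98 + u) (I(u) = u + (u + 98)*(u + (-7)²) = u + (98 + u)*(u + 49) = u + (98 + u)*(49 + u) = u + (49 + u)*(98 + u))
√(I(-1 - 2*3) + O) = √((4802 + (-1 - 2*3)² + 148*(-1 - 2*3)) - 11509) = √((4802 + (-1 - 6)² + 148*(-1 - 6)) - 11509) = √((4802 + (-7)² + 148*(-7)) - 11509) = √((4802 + 49 - 1036) - 11509) = √(3815 - 11509) = √(-7694) = I*√7694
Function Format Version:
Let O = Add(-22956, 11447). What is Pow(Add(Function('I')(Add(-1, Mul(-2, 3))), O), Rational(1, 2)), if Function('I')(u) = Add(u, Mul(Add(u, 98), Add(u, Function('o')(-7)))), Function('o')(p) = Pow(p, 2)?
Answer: Mul(I, Pow(7694, Rational(1, 2))) ≈ Mul(87.715, I)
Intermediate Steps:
O = -11509
Function('I')(u) = Add(u, Mul(Add(49, u), Add(98, u))) (Function('I')(u) = Add(u, Mul(Add(u, 98), Add(u, Pow(-7, 2)))) = Add(u, Mul(Add(98, u), Add(u, 49))) = Add(u, Mul(Add(98, u), Add(49, u))) = Add(u, Mul(Add(49, u), Add(98, u))))
Pow(Add(Function('I')(Add(-1, Mul(-2, 3))), O), Rational(1, 2)) = Pow(Add(Add(4802, Pow(Add(-1, Mul(-2, 3)), 2), Mul(148, Add(-1, Mul(-2, 3)))), -11509), Rational(1, 2)) = Pow(Add(Add(4802, Pow(Add(-1, -6), 2), Mul(148, Add(-1, -6))), -11509), Rational(1, 2)) = Pow(Add(Add(4802, Pow(-7, 2), Mul(148, -7)), -11509), Rational(1, 2)) = Pow(Add(Add(4802, 49, -1036), -11509), Rational(1, 2)) = Pow(Add(3815, -11509), Rational(1, 2)) = Pow(-7694, Rational(1, 2)) = Mul(I, Pow(7694, Rational(1, 2)))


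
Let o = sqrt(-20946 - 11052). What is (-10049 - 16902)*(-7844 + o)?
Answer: 211403644 - 26951*I*sqrt(31998) ≈ 2.114e+8 - 4.821e+6*I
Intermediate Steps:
o = I*sqrt(31998) (o = sqrt(-31998) = I*sqrt(31998) ≈ 178.88*I)
(-10049 - 16902)*(-7844 + o) = (-10049 - 16902)*(-7844 + I*sqrt(31998)) = -26951*(-7844 + I*sqrt(31998)) = 211403644 - 26951*I*sqrt(31998)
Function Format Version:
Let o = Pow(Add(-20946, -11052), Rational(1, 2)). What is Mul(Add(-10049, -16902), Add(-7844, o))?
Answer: Add(211403644, Mul(-26951, I, Pow(31998, Rational(1, 2)))) ≈ Add(2.1140e+8, Mul(-4.8210e+6, I))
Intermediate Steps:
o = Mul(I, Pow(31998, Rational(1, 2))) (o = Pow(-31998, Rational(1, 2)) = Mul(I, Pow(31998, Rational(1, 2))) ≈ Mul(178.88, I))
Mul(Add(-10049, -16902), Add(-7844, o)) = Mul(Add(-10049, -16902), Add(-7844, Mul(I, Pow(31998, Rational(1, 2))))) = Mul(-26951, Add(-7844, Mul(I, Pow(31998, Rational(1, 2))))) = Add(211403644, Mul(-26951, I, Pow(31998, Rational(1, 2))))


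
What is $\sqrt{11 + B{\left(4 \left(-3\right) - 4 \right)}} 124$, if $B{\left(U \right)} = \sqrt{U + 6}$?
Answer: $124 \sqrt{11 + i \sqrt{10}} \approx 415.4 + 58.525 i$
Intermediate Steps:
$B{\left(U \right)} = \sqrt{6 + U}$
$\sqrt{11 + B{\left(4 \left(-3\right) - 4 \right)}} 124 = \sqrt{11 + \sqrt{6 + \left(4 \left(-3\right) - 4\right)}} 124 = \sqrt{11 + \sqrt{6 - 16}} \cdot 124 = \sqrt{11 + \sqrt{-10}} \cdot 124 = \sqrt{11 + i \sqrt{10}} \cdot 124 = 124 \sqrt{11 + i \sqrt{10}}$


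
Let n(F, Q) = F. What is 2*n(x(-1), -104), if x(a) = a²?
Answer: 2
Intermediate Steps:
2*n(x(-1), -104) = 2*(-1)² = 2*1 = 2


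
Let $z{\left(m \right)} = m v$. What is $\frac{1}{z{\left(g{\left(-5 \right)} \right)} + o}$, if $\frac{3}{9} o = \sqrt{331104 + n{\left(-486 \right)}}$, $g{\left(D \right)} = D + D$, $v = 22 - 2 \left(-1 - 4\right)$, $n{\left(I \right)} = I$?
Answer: $\frac{160}{1436581} + \frac{3 \sqrt{330618}}{2873162} \approx 0.00071175$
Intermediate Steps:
$v = 32$ ($v = 22 - 2 \left(-5\right) = 22 - -10 = 22 + 10 = 32$)
$g{\left(D \right)} = 2 D$
$z{\left(m \right)} = 32 m$ ($z{\left(m \right)} = m 32 = 32 m$)
$o = 3 \sqrt{330618}$ ($o = 3 \sqrt{331104 - 486} = 3 \sqrt{330618} \approx 1725.0$)
$\frac{1}{z{\left(g{\left(-5 \right)} \right)} + o} = \frac{1}{32 \cdot 2 \left(-5\right) + 3 \sqrt{330618}} = \frac{1}{32 \left(-10\right) + 3 \sqrt{330618}} = \frac{1}{-320 + 3 \sqrt{330618}}$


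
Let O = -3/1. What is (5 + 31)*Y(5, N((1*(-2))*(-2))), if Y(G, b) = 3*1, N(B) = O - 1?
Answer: 108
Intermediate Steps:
O = -3 (O = -3*1 = -3)
N(B) = -4 (N(B) = -3 - 1 = -4)
Y(G, b) = 3
(5 + 31)*Y(5, N((1*(-2))*(-2))) = (5 + 31)*3 = 36*3 = 108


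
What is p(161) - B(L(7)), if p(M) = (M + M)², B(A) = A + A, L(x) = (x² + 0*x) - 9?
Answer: 103604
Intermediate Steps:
L(x) = -9 + x² (L(x) = (x² + 0) - 9 = x² - 9 = -9 + x²)
B(A) = 2*A
p(M) = 4*M² (p(M) = (2*M)² = 4*M²)
p(161) - B(L(7)) = 4*161² - 2*(-9 + 7²) = 4*25921 - 2*(-9 + 49) = 103684 - 2*40 = 103684 - 1*80 = 103684 - 80 = 103604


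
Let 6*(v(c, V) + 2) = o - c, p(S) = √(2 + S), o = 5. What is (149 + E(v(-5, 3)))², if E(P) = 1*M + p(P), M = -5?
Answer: (432 + √15)²/9 ≈ 21109.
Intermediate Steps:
v(c, V) = -7/6 - c/6 (v(c, V) = -2 + (5 - c)/6 = -2 + (⅚ - c/6) = -7/6 - c/6)
E(P) = -5 + √(2 + P) (E(P) = 1*(-5) + √(2 + P) = -5 + √(2 + P))
(149 + E(v(-5, 3)))² = (149 + (-5 + √(2 + (-7/6 - ⅙*(-5)))))² = (149 + (-5 + √(2 + (-7/6 + ⅚))))² = (149 + (-5 + √(2 - ⅓)))² = (149 + (-5 + √(5/3)))² = (149 + (-5 + √15/3))² = (144 + √15/3)²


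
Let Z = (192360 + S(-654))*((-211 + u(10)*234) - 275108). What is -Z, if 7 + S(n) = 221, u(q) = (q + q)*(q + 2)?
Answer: 42204325266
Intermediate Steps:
u(q) = 2*q*(2 + q) (u(q) = (2*q)*(2 + q) = 2*q*(2 + q))
S(n) = 214 (S(n) = -7 + 221 = 214)
Z = -42204325266 (Z = (192360 + 214)*((-211 + (2*10*(2 + 10))*234) - 275108) = 192574*((-211 + (2*10*12)*234) - 275108) = 192574*((-211 + 240*234) - 275108) = 192574*((-211 + 56160) - 275108) = 192574*(55949 - 275108) = 192574*(-219159) = -42204325266)
-Z = -1*(-42204325266) = 42204325266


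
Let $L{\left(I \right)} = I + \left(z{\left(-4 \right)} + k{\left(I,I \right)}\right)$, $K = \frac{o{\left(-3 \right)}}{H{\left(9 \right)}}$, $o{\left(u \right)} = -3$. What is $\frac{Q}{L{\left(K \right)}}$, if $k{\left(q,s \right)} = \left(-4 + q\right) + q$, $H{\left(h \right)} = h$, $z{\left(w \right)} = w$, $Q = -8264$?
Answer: $\frac{8264}{9} \approx 918.22$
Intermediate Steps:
$k{\left(q,s \right)} = -4 + 2 q$
$K = - \frac{1}{3}$ ($K = - \frac{3}{9} = \left(-3\right) \frac{1}{9} = - \frac{1}{3} \approx -0.33333$)
$L{\left(I \right)} = -8 + 3 I$ ($L{\left(I \right)} = I + \left(-4 + \left(-4 + 2 I\right)\right) = I + \left(-8 + 2 I\right) = -8 + 3 I$)
$\frac{Q}{L{\left(K \right)}} = - \frac{8264}{-8 + 3 \left(- \frac{1}{3}\right)} = - \frac{8264}{-8 - 1} = - \frac{8264}{-9} = \left(-8264\right) \left(- \frac{1}{9}\right) = \frac{8264}{9}$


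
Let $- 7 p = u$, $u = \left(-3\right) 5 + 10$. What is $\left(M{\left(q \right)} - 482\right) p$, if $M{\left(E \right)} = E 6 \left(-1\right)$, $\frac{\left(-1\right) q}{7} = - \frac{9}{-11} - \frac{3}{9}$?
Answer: $- \frac{25390}{77} \approx -329.74$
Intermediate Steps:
$q = - \frac{112}{33}$ ($q = - 7 \left(- \frac{9}{-11} - \frac{3}{9}\right) = - 7 \left(\left(-9\right) \left(- \frac{1}{11}\right) - \frac{1}{3}\right) = - 7 \left(\frac{9}{11} - \frac{1}{3}\right) = \left(-7\right) \frac{16}{33} = - \frac{112}{33} \approx -3.3939$)
$M{\left(E \right)} = - 6 E$ ($M{\left(E \right)} = 6 E \left(-1\right) = - 6 E$)
$u = -5$ ($u = -15 + 10 = -5$)
$p = \frac{5}{7}$ ($p = \left(- \frac{1}{7}\right) \left(-5\right) = \frac{5}{7} \approx 0.71429$)
$\left(M{\left(q \right)} - 482\right) p = \left(\left(-6\right) \left(- \frac{112}{33}\right) - 482\right) \frac{5}{7} = \left(\frac{224}{11} - 482\right) \frac{5}{7} = \left(- \frac{5078}{11}\right) \frac{5}{7} = - \frac{25390}{77}$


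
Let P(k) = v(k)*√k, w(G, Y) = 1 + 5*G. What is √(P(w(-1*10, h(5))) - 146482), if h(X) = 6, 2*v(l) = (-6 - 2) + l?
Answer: √(-585928 - 798*I)/2 ≈ 0.26063 - 382.73*I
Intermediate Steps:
v(l) = -4 + l/2 (v(l) = ((-6 - 2) + l)/2 = (-8 + l)/2 = -4 + l/2)
P(k) = √k*(-4 + k/2) (P(k) = (-4 + k/2)*√k = √k*(-4 + k/2))
√(P(w(-1*10, h(5))) - 146482) = √(√(1 + 5*(-1*10))*(-8 + (1 + 5*(-1*10)))/2 - 146482) = √(√(1 + 5*(-10))*(-8 + (1 + 5*(-10)))/2 - 146482) = √(√(1 - 50)*(-8 + (1 - 50))/2 - 146482) = √(√(-49)*(-8 - 49)/2 - 146482) = √((½)*(7*I)*(-57) - 146482) = √(-399*I/2 - 146482) = √(-146482 - 399*I/2)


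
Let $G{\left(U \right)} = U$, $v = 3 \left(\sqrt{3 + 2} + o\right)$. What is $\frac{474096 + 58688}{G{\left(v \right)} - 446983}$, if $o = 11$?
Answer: $- \frac{47625561760}{39952860491} - \frac{1598352 \sqrt{5}}{199764302455} \approx -1.1921$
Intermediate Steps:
$v = 33 + 3 \sqrt{5}$ ($v = 3 \left(\sqrt{3 + 2} + 11\right) = 3 \left(\sqrt{5} + 11\right) = 3 \left(11 + \sqrt{5}\right) = 33 + 3 \sqrt{5} \approx 39.708$)
$\frac{474096 + 58688}{G{\left(v \right)} - 446983} = \frac{474096 + 58688}{\left(33 + 3 \sqrt{5}\right) - 446983} = \frac{532784}{-446950 + 3 \sqrt{5}}$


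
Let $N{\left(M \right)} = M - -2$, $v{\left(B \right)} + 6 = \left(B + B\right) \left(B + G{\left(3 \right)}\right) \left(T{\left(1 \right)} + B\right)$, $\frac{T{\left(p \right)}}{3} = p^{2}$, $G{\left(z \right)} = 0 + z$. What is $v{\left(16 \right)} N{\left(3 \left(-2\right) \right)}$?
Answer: $-46184$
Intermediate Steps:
$G{\left(z \right)} = z$
$T{\left(p \right)} = 3 p^{2}$
$v{\left(B \right)} = -6 + 2 B \left(3 + B\right)^{2}$ ($v{\left(B \right)} = -6 + \left(B + B\right) \left(B + 3\right) \left(3 \cdot 1^{2} + B\right) = -6 + 2 B \left(3 + B\right) \left(3 \cdot 1 + B\right) = -6 + 2 B \left(3 + B\right) \left(3 + B\right) = -6 + 2 B \left(3 + B\right)^{2}$)
$N{\left(M \right)} = 2 + M$ ($N{\left(M \right)} = M + 2 = 2 + M$)
$v{\left(16 \right)} N{\left(3 \left(-2\right) \right)} = \left(-6 + 2 \cdot 16^{3} + 12 \cdot 16^{2} + 18 \cdot 16\right) \left(2 + 3 \left(-2\right)\right) = \left(-6 + 2 \cdot 4096 + 12 \cdot 256 + 288\right) \left(2 - 6\right) = \left(-6 + 8192 + 3072 + 288\right) \left(-4\right) = 11546 \left(-4\right) = -46184$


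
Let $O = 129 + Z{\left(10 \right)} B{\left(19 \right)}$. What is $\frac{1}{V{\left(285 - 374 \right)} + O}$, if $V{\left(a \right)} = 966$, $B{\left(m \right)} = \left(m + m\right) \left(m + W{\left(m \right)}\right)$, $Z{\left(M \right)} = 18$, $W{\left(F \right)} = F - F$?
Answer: $\frac{1}{14091} \approx 7.0967 \cdot 10^{-5}$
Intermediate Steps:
$W{\left(F \right)} = 0$
$B{\left(m \right)} = 2 m^{2}$ ($B{\left(m \right)} = \left(m + m\right) \left(m + 0\right) = 2 m m = 2 m^{2}$)
$O = 13125$ ($O = 129 + 18 \cdot 2 \cdot 19^{2} = 129 + 18 \cdot 2 \cdot 361 = 129 + 18 \cdot 722 = 129 + 12996 = 13125$)
$\frac{1}{V{\left(285 - 374 \right)} + O} = \frac{1}{966 + 13125} = \frac{1}{14091}$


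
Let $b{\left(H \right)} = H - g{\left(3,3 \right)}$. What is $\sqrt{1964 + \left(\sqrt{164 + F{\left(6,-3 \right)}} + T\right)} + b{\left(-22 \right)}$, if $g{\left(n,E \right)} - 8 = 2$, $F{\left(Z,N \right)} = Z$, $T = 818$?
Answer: $-32 + \sqrt{2782 + \sqrt{170}} \approx 20.868$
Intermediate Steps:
$g{\left(n,E \right)} = 10$ ($g{\left(n,E \right)} = 8 + 2 = 10$)
$b{\left(H \right)} = -10 + H$ ($b{\left(H \right)} = H - 10 = -10 + H$)
$\sqrt{1964 + \left(\sqrt{164 + F{\left(6,-3 \right)}} + T\right)} + b{\left(-22 \right)} = \sqrt{1964 + \left(\sqrt{164 + 6} + 818\right)} - 32 = \sqrt{1964 + \left(\sqrt{170} + 818\right)} - 32 = \sqrt{1964 + \left(818 + \sqrt{170}\right)} - 32 = \sqrt{2782 + \sqrt{170}} - 32 = -32 + \sqrt{2782 + \sqrt{170}}$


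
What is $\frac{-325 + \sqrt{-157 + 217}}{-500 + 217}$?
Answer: $\frac{325}{283} - \frac{2 \sqrt{15}}{283} \approx 1.121$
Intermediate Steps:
$\frac{-325 + \sqrt{-157 + 217}}{-500 + 217} = \frac{-325 + \sqrt{60}}{-283} = \left(-325 + 2 \sqrt{15}\right) \left(- \frac{1}{283}\right) = \frac{325}{283} - \frac{2 \sqrt{15}}{283}$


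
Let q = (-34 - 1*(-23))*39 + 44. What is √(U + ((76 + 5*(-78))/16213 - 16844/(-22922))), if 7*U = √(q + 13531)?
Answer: √(1210489281396383324 + 241696204500794743*√13146)/1300720351 ≈ 4.1346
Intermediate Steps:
q = -385 (q = (-34 + 23)*39 + 44 = -11*39 + 44 = -429 + 44 = -385)
U = √13146/7 (U = √(-385 + 13531)/7 = √13146/7 ≈ 16.379)
√(U + ((76 + 5*(-78))/16213 - 16844/(-22922))) = √(√13146/7 + ((76 + 5*(-78))/16213 - 16844/(-22922))) = √(√13146/7 + ((76 - 390)*(1/16213) - 16844*(-1/22922))) = √(√13146/7 + (-314*1/16213 + 8422/11461)) = √(√13146/7 + (-314/16213 + 8422/11461)) = √(√13146/7 + 132947132/185817193) = √(132947132/185817193 + √13146/7)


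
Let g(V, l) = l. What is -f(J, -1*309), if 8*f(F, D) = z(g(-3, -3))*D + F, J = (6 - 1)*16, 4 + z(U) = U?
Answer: -2243/8 ≈ -280.38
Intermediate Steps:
z(U) = -4 + U
J = 80 (J = 5*16 = 80)
f(F, D) = -7*D/8 + F/8 (f(F, D) = ((-4 - 3)*D + F)/8 = (-7*D + F)/8 = (F - 7*D)/8 = -7*D/8 + F/8)
-f(J, -1*309) = -(-(-7)*309/8 + (1/8)*80) = -(-7/8*(-309) + 10) = -(2163/8 + 10) = -1*2243/8 = -2243/8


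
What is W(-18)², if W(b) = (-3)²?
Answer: 81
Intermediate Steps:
W(b) = 9
W(-18)² = 9² = 81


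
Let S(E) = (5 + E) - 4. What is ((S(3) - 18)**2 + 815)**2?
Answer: 1022121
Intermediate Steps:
S(E) = 1 + E
((S(3) - 18)**2 + 815)**2 = (((1 + 3) - 18)**2 + 815)**2 = ((4 - 18)**2 + 815)**2 = ((-14)**2 + 815)**2 = (196 + 815)**2 = 1011**2 = 1022121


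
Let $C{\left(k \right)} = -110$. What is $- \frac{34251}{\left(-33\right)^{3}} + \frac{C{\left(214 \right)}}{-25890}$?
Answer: $\frac{9896794}{10337877} \approx 0.95733$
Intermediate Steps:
$- \frac{34251}{\left(-33\right)^{3}} + \frac{C{\left(214 \right)}}{-25890} = - \frac{34251}{\left(-33\right)^{3}} - \frac{110}{-25890} = - \frac{34251}{-35937} - - \frac{11}{2589} = \left(-34251\right) \left(- \frac{1}{35937}\right) + \frac{11}{2589} = \frac{11417}{11979} + \frac{11}{2589} = \frac{9896794}{10337877}$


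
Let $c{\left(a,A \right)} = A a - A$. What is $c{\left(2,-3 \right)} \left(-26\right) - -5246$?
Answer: $5324$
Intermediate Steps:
$c{\left(a,A \right)} = - A + A a$
$c{\left(2,-3 \right)} \left(-26\right) - -5246 = - 3 \left(-1 + 2\right) \left(-26\right) - -5246 = \left(-3\right) 1 \left(-26\right) + 5246 = \left(-3\right) \left(-26\right) + 5246 = 78 + 5246 = 5324$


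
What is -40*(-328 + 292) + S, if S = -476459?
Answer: -475019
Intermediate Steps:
-40*(-328 + 292) + S = -40*(-328 + 292) - 476459 = -40*(-36) - 476459 = 1440 - 476459 = -475019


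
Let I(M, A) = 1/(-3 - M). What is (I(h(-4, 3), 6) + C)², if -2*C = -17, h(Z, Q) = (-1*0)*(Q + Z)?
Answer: 2401/36 ≈ 66.694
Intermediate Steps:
h(Z, Q) = 0 (h(Z, Q) = 0*(Q + Z) = 0)
C = 17/2 (C = -½*(-17) = 17/2 ≈ 8.5000)
(I(h(-4, 3), 6) + C)² = (-1/(3 + 0) + 17/2)² = (-1/3 + 17/2)² = (-1*⅓ + 17/2)² = (-⅓ + 17/2)² = (49/6)² = 2401/36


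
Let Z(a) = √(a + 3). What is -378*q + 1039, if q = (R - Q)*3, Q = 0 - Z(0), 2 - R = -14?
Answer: -17105 - 1134*√3 ≈ -19069.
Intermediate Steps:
R = 16 (R = 2 - 1*(-14) = 2 + 14 = 16)
Z(a) = √(3 + a)
Q = -√3 (Q = 0 - √(3 + 0) = 0 - √3 = -√3 ≈ -1.7320)
q = 48 + 3*√3 (q = (16 - (-1)*√3)*3 = (16 + √3)*3 = 48 + 3*√3 ≈ 53.196)
-378*q + 1039 = -378*(48 + 3*√3) + 1039 = (-18144 - 1134*√3) + 1039 = -17105 - 1134*√3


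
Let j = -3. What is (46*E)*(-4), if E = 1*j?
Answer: 552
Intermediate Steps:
E = -3 (E = 1*(-3) = -3)
(46*E)*(-4) = (46*(-3))*(-4) = -138*(-4) = 552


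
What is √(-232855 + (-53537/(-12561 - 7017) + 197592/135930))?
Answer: 11*I*√378579564646336271010/443539590 ≈ 482.55*I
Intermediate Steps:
√(-232855 + (-53537/(-12561 - 7017) + 197592/135930)) = √(-232855 + (-53537/(-19578) + 197592*(1/135930))) = √(-232855 + (-53537*(-1/19578) + 32932/22655)) = √(-232855 + (53537/19578 + 32932/22655)) = √(-232855 + 1857623431/443539590) = √(-103278553606019/443539590) = 11*I*√378579564646336271010/443539590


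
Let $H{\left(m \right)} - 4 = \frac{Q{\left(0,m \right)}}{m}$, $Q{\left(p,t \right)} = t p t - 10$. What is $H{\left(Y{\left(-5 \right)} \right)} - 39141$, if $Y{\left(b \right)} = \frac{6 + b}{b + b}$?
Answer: $-39037$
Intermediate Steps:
$Q{\left(p,t \right)} = -10 + p t^{2}$ ($Q{\left(p,t \right)} = p t t - 10 = p t^{2} - 10 = -10 + p t^{2}$)
$Y{\left(b \right)} = \frac{6 + b}{2 b}$
$H{\left(m \right)} = 4 - \frac{10}{m}$ ($H{\left(m \right)} = 4 + \frac{-10 + 0 m^{2}}{m} = 4 + \frac{-10 + 0}{m} = 4 - \frac{10}{m}$)
$H{\left(Y{\left(-5 \right)} \right)} - 39141 = \left(4 - \frac{10}{\frac{1}{2} \frac{1}{-5} \left(6 - 5\right)}\right) - 39141 = \left(4 - \frac{10}{\frac{1}{2} \left(- \frac{1}{5}\right) 1}\right) - 39141 = \left(4 - \frac{10}{- \frac{1}{10}}\right) - 39141 = \left(4 - -100\right) - 39141 = \left(4 + 100\right) - 39141 = 104 - 39141 = -39037$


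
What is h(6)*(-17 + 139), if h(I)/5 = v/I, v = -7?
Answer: -2135/3 ≈ -711.67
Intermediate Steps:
h(I) = -35/I (h(I) = 5*(-7/I) = -35/I)
h(6)*(-17 + 139) = (-35/6)*(-17 + 139) = -35*1/6*122 = -35/6*122 = -2135/3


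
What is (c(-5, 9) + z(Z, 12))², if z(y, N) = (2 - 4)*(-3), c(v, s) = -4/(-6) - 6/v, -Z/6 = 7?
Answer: 13924/225 ≈ 61.884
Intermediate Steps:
Z = -42 (Z = -6*7 = -42)
c(v, s) = ⅔ - 6/v (c(v, s) = -4*(-⅙) - 6/v = ⅔ - 6/v)
z(y, N) = 6 (z(y, N) = -2*(-3) = 6)
(c(-5, 9) + z(Z, 12))² = ((⅔ - 6/(-5)) + 6)² = ((⅔ - 6*(-⅕)) + 6)² = ((⅔ + 6/5) + 6)² = (28/15 + 6)² = (118/15)² = 13924/225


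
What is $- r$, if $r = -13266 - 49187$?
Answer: $62453$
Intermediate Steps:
$r = -62453$ ($r = -13266 - 49187 = -62453$)
$- r = \left(-1\right) \left(-62453\right) = 62453$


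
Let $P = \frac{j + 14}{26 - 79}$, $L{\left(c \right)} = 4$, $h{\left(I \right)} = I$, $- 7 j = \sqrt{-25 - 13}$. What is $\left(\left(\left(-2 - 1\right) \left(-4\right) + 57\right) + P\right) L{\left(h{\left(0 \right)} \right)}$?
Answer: $\frac{14572}{53} + \frac{4 i \sqrt{38}}{371} \approx 274.94 + 0.066463 i$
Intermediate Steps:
$j = - \frac{i \sqrt{38}}{7}$ ($j = - \frac{\sqrt{-25 - 13}}{7} = - \frac{\sqrt{-38}}{7} = - \frac{i \sqrt{38}}{7} \approx - 0.88063 i$)
$P = - \frac{14}{53} + \frac{i \sqrt{38}}{371}$ ($P = \frac{- \frac{i \sqrt{38}}{7} + 14}{26 - 79} = \frac{14 - \frac{i \sqrt{38}}{7}}{-53} = \left(14 - \frac{i \sqrt{38}}{7}\right) \left(- \frac{1}{53}\right) = - \frac{14}{53} + \frac{i \sqrt{38}}{371} \approx -0.26415 + 0.016616 i$)
$\left(\left(\left(-2 - 1\right) \left(-4\right) + 57\right) + P\right) L{\left(h{\left(0 \right)} \right)} = \left(\left(\left(-2 - 1\right) \left(-4\right) + 57\right) - \left(\frac{14}{53} - \frac{i \sqrt{38}}{371}\right)\right) 4 = \left(\left(\left(-3\right) \left(-4\right) + 57\right) - \left(\frac{14}{53} - \frac{i \sqrt{38}}{371}\right)\right) 4 = \left(\left(12 + 57\right) - \left(\frac{14}{53} - \frac{i \sqrt{38}}{371}\right)\right) 4 = \left(69 - \left(\frac{14}{53} - \frac{i \sqrt{38}}{371}\right)\right) 4 = \left(\frac{3643}{53} + \frac{i \sqrt{38}}{371}\right) 4 = \frac{14572}{53} + \frac{4 i \sqrt{38}}{371}$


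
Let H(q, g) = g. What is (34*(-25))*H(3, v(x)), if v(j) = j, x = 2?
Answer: -1700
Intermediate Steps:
(34*(-25))*H(3, v(x)) = (34*(-25))*2 = -850*2 = -1700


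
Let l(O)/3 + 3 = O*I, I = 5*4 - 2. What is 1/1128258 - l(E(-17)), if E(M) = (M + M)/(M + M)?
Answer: -50771609/1128258 ≈ -45.000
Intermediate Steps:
I = 18 (I = 20 - 2 = 18)
E(M) = 1 (E(M) = (2*M)/((2*M)) = (2*M)*(1/(2*M)) = 1)
l(O) = -9 + 54*O (l(O) = -9 + 3*(O*18) = -9 + 3*(18*O) = -9 + 54*O)
1/1128258 - l(E(-17)) = 1/1128258 - (-9 + 54*1) = 1/1128258 - (-9 + 54) = 1/1128258 - 1*45 = 1/1128258 - 45 = -50771609/1128258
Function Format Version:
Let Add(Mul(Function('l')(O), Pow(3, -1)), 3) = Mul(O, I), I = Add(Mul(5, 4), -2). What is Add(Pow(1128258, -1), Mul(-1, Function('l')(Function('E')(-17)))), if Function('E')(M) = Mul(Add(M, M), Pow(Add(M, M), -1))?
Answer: Rational(-50771609, 1128258) ≈ -45.000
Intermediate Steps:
I = 18 (I = Add(20, -2) = 18)
Function('E')(M) = 1 (Function('E')(M) = Mul(Mul(2, M), Pow(Mul(2, M), -1)) = Mul(Mul(2, M), Mul(Rational(1, 2), Pow(M, -1))) = 1)
Function('l')(O) = Add(-9, Mul(54, O)) (Function('l')(O) = Add(-9, Mul(3, Mul(O, 18))) = Add(-9, Mul(3, Mul(18, O))) = Add(-9, Mul(54, O)))
Add(Pow(1128258, -1), Mul(-1, Function('l')(Function('E')(-17)))) = Add(Pow(1128258, -1), Mul(-1, Add(-9, Mul(54, 1)))) = Add(Rational(1, 1128258), Mul(-1, Add(-9, 54))) = Add(Rational(1, 1128258), Mul(-1, 45)) = Add(Rational(1, 1128258), -45) = Rational(-50771609, 1128258)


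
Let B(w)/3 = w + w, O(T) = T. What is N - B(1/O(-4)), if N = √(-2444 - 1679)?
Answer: 3/2 + I*√4123 ≈ 1.5 + 64.211*I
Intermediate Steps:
N = I*√4123 (N = √(-4123) = I*√4123 ≈ 64.211*I)
B(w) = 6*w (B(w) = 3*(w + w) = 3*(2*w) = 6*w)
N - B(1/O(-4)) = I*√4123 - 6/(-4) = I*√4123 - 6*(-1)/4 = I*√4123 - 1*(-3/2) = I*√4123 + 3/2 = 3/2 + I*√4123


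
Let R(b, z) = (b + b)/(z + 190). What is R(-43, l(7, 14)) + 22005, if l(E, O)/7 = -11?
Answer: 2486479/113 ≈ 22004.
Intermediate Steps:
l(E, O) = -77 (l(E, O) = 7*(-11) = -77)
R(b, z) = 2*b/(190 + z) (R(b, z) = (2*b)/(190 + z) = 2*b/(190 + z))
R(-43, l(7, 14)) + 22005 = 2*(-43)/(190 - 77) + 22005 = 2*(-43)/113 + 22005 = 2*(-43)*(1/113) + 22005 = -86/113 + 22005 = 2486479/113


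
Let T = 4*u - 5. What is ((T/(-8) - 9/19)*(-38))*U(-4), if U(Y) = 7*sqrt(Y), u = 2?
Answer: 903*I/2 ≈ 451.5*I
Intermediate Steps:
T = 3 (T = 4*2 - 5 = 8 - 5 = 3)
((T/(-8) - 9/19)*(-38))*U(-4) = ((3/(-8) - 9/19)*(-38))*(7*sqrt(-4)) = ((3*(-1/8) - 9*1/19)*(-38))*(7*(2*I)) = ((-3/8 - 9/19)*(-38))*(14*I) = (-129/152*(-38))*(14*I) = 129*(14*I)/4 = 903*I/2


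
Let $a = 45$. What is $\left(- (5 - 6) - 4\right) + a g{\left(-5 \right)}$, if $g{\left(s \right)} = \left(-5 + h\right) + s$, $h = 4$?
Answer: $-273$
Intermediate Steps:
$g{\left(s \right)} = -1 + s$ ($g{\left(s \right)} = \left(-5 + 4\right) + s = -1 + s$)
$\left(- (5 - 6) - 4\right) + a g{\left(-5 \right)} = \left(- (5 - 6) - 4\right) + 45 \left(-1 - 5\right) = \left(- (5 - 6) - 4\right) + 45 \left(-6\right) = \left(\left(-1\right) \left(-1\right) - 4\right) - 270 = \left(1 - 4\right) - 270 = -3 - 270 = -273$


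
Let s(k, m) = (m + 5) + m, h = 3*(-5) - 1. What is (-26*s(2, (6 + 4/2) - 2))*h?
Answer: 7072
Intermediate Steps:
h = -16 (h = -15 - 1 = -16)
s(k, m) = 5 + 2*m (s(k, m) = (5 + m) + m = 5 + 2*m)
(-26*s(2, (6 + 4/2) - 2))*h = -26*(5 + 2*((6 + 4/2) - 2))*(-16) = -26*(5 + 2*((6 + 4*(1/2)) - 2))*(-16) = -26*(5 + 2*((6 + 2) - 2))*(-16) = -26*(5 + 2*(8 - 2))*(-16) = -26*(5 + 2*6)*(-16) = -26*(5 + 12)*(-16) = -26*17*(-16) = -442*(-16) = 7072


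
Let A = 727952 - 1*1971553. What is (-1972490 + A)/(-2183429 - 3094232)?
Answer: 3216091/5277661 ≈ 0.60938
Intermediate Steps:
A = -1243601 (A = 727952 - 1971553 = -1243601)
(-1972490 + A)/(-2183429 - 3094232) = (-1972490 - 1243601)/(-2183429 - 3094232) = -3216091/(-5277661) = -3216091*(-1/5277661) = 3216091/5277661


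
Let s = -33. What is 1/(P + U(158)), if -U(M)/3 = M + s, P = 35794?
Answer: 1/35419 ≈ 2.8233e-5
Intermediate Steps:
U(M) = 99 - 3*M (U(M) = -3*(M - 33) = -3*(-33 + M) = 99 - 3*M)
1/(P + U(158)) = 1/(35794 + (99 - 3*158)) = 1/(35794 + (99 - 474)) = 1/(35794 - 375) = 1/35419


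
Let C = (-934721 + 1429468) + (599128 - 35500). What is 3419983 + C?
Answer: 4478358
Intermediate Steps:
C = 1058375 (C = 494747 + 563628 = 1058375)
3419983 + C = 3419983 + 1058375 = 4478358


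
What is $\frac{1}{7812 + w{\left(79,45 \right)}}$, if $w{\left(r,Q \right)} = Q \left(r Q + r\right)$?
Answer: $\frac{1}{171342} \approx 5.8363 \cdot 10^{-6}$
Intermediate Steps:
$w{\left(r,Q \right)} = Q \left(r + Q r\right)$ ($w{\left(r,Q \right)} = Q \left(Q r + r\right) = Q \left(r + Q r\right)$)
$\frac{1}{7812 + w{\left(79,45 \right)}} = \frac{1}{7812 + 45 \cdot 79 \left(1 + 45\right)} = \frac{1}{7812 + 45 \cdot 79 \cdot 46} = \frac{1}{7812 + 163530} = \frac{1}{171342}$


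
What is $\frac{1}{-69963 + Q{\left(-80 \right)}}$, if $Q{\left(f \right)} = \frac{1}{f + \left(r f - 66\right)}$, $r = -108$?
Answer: $- \frac{8494}{594265721} \approx -1.4293 \cdot 10^{-5}$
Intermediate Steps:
$Q{\left(f \right)} = \frac{1}{-66 - 107 f}$ ($Q{\left(f \right)} = \frac{1}{f - \left(66 + 108 f\right)} = \frac{1}{-66 - 107 f}$)
$\frac{1}{-69963 + Q{\left(-80 \right)}} = \frac{1}{-69963 + \frac{1}{-66 - -8560}} = \frac{1}{-69963 + \frac{1}{-66 + 8560}} = \frac{1}{-69963 + \frac{1}{8494}} = \frac{1}{- \frac{594265721}{8494}} = - \frac{8494}{594265721}$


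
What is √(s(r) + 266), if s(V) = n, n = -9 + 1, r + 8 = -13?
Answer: √258 ≈ 16.062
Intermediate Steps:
r = -21 (r = -8 - 13 = -21)
n = -8
s(V) = -8
√(s(r) + 266) = √(-8 + 266) = √258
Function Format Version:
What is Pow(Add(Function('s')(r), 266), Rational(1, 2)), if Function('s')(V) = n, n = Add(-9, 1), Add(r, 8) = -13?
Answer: Pow(258, Rational(1, 2)) ≈ 16.062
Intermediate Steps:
r = -21 (r = Add(-8, -13) = -21)
n = -8
Function('s')(V) = -8
Pow(Add(Function('s')(r), 266), Rational(1, 2)) = Pow(Add(-8, 266), Rational(1, 2)) = Pow(258, Rational(1, 2))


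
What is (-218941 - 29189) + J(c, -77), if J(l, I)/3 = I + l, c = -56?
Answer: -248529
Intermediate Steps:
J(l, I) = 3*I + 3*l (J(l, I) = 3*(I + l) = 3*I + 3*l)
(-218941 - 29189) + J(c, -77) = (-218941 - 29189) + (3*(-77) + 3*(-56)) = -248130 + (-231 - 168) = -248130 - 399 = -248529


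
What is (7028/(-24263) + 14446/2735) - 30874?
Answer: -2048445900852/66359305 ≈ -30869.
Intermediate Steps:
(7028/(-24263) + 14446/2735) - 30874 = (7028*(-1/24263) + 14446*(1/2735)) - 30874 = (-7028/24263 + 14446/2735) - 30874 = 331281718/66359305 - 30874 = -2048445900852/66359305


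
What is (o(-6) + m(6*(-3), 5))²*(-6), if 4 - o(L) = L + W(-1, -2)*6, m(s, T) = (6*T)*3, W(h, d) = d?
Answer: -75264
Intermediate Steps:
m(s, T) = 18*T
o(L) = 16 - L (o(L) = 4 - (L - 2*6) = 4 - (L - 12) = 4 - (-12 + L) = 4 + (12 - L) = 16 - L)
(o(-6) + m(6*(-3), 5))²*(-6) = ((16 - 1*(-6)) + 18*5)²*(-6) = ((16 + 6) + 90)²*(-6) = (22 + 90)²*(-6) = 112²*(-6) = 12544*(-6) = -75264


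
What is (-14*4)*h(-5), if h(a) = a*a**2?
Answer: 7000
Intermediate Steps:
h(a) = a**3
(-14*4)*h(-5) = -14*4*(-5)**3 = -56*(-125) = 7000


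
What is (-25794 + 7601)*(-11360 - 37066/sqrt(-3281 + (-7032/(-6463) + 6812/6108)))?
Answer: 206672480 - 337170869*I*sqrt(79836388739969982)/8089611982 ≈ 2.0667e+8 - 1.1777e+7*I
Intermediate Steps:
(-25794 + 7601)*(-11360 - 37066/sqrt(-3281 + (-7032/(-6463) + 6812/6108))) = -18193*(-11360 - 37066/sqrt(-3281 + (-7032*(-1/6463) + 6812*(1/6108)))) = -18193*(-11360 - 37066/sqrt(-3281 + (7032/6463 + 1703/1527))) = -18193*(-11360 - 37066/sqrt(-3281 + 21744353/9869001)) = -18193*(-11360 - 37066*(-I*sqrt(79836388739969982)/16179223964)) = -18193*(-11360 - (-18533)*I*sqrt(79836388739969982)/8089611982) = -18193*(-11360 + 18533*I*sqrt(79836388739969982)/8089611982) = 206672480 - 337170869*I*sqrt(79836388739969982)/8089611982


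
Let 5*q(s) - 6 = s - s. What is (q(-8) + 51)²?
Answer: 68121/25 ≈ 2724.8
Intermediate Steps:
q(s) = 6/5 (q(s) = 6/5 + (s - s)/5 = 6/5 + (⅕)*0 = 6/5 + 0 = 6/5)
(q(-8) + 51)² = (6/5 + 51)² = (261/5)² = 68121/25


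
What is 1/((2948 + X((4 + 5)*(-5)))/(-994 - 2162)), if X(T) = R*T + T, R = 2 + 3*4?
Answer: -3156/2273 ≈ -1.3885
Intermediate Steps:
R = 14 (R = 2 + 12 = 14)
X(T) = 15*T (X(T) = 14*T + T = 15*T)
1/((2948 + X((4 + 5)*(-5)))/(-994 - 2162)) = 1/((2948 + 15*((4 + 5)*(-5)))/(-994 - 2162)) = 1/((2948 + 15*(9*(-5)))/(-3156)) = 1/((2948 + 15*(-45))*(-1/3156)) = 1/((2948 - 675)*(-1/3156)) = 1/(2273*(-1/3156)) = 1/(-2273/3156) = -3156/2273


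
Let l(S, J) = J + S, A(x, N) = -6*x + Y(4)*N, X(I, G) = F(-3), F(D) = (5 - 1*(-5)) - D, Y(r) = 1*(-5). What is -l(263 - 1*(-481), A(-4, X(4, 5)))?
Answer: -703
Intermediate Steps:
Y(r) = -5
F(D) = 10 - D (F(D) = (5 + 5) - D = 10 - D)
X(I, G) = 13 (X(I, G) = 10 - 1*(-3) = 10 + 3 = 13)
A(x, N) = -6*x - 5*N
-l(263 - 1*(-481), A(-4, X(4, 5))) = -((-6*(-4) - 5*13) + (263 - 1*(-481))) = -((24 - 65) + (263 + 481)) = -(-41 + 744) = -1*703 = -703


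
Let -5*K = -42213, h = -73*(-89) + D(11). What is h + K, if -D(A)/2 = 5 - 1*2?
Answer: 74668/5 ≈ 14934.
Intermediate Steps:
D(A) = -6 (D(A) = -2*(5 - 1*2) = -2*(5 - 2) = -2*3 = -6)
h = 6491 (h = -73*(-89) - 6 = 6497 - 6 = 6491)
K = 42213/5 (K = -⅕*(-42213) = 42213/5 ≈ 8442.6)
h + K = 6491 + 42213/5 = 74668/5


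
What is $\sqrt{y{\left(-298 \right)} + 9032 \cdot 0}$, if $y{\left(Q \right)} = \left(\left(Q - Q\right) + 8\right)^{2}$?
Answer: $8$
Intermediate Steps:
$y{\left(Q \right)} = 64$ ($y{\left(Q \right)} = \left(0 + 8\right)^{2} = 8^{2} = 64$)
$\sqrt{y{\left(-298 \right)} + 9032 \cdot 0} = \sqrt{64 + 9032 \cdot 0} = \sqrt{64 + 0} = \sqrt{64} = 8$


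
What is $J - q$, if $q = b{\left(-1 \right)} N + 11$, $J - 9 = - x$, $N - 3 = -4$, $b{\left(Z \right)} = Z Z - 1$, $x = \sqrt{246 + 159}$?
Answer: $-2 - 9 \sqrt{5} \approx -22.125$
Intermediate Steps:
$x = 9 \sqrt{5}$ ($x = \sqrt{405} = 9 \sqrt{5} \approx 20.125$)
$b{\left(Z \right)} = -1 + Z^{2}$ ($b{\left(Z \right)} = Z^{2} - 1 = -1 + Z^{2}$)
$N = -1$ ($N = 3 - 4 = -1$)
$J = 9 - 9 \sqrt{5} \approx -11.125$
$q = 11$ ($q = \left(-1 + \left(-1\right)^{2}\right) \left(-1\right) + 11 = \left(-1 + 1\right) \left(-1\right) + 11 = 0 \left(-1\right) + 11 = 0 + 11 = 11$)
$J - q = \left(9 - 9 \sqrt{5}\right) - 11 = -2 - 9 \sqrt{5}$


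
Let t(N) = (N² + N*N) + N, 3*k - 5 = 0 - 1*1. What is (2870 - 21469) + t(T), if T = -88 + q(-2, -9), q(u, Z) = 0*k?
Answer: -3199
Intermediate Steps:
k = 4/3 (k = 5/3 + (0 - 1*1)/3 = 5/3 + (0 - 1)/3 = 5/3 + (⅓)*(-1) = 5/3 - ⅓ = 4/3 ≈ 1.3333)
q(u, Z) = 0 (q(u, Z) = 0*(4/3) = 0)
T = -88 (T = -88 + 0 = -88)
t(N) = N + 2*N² (t(N) = (N² + N²) + N = 2*N² + N = N + 2*N²)
(2870 - 21469) + t(T) = (2870 - 21469) - 88*(1 + 2*(-88)) = -18599 - 88*(1 - 176) = -18599 - 88*(-175) = -18599 + 15400 = -3199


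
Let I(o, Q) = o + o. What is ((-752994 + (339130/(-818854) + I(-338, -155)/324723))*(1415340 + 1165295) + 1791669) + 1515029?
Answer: -258349205099911973528077/132950363721 ≈ -1.9432e+12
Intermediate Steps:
I(o, Q) = 2*o
((-752994 + (339130/(-818854) + I(-338, -155)/324723))*(1415340 + 1165295) + 1791669) + 1515029 = ((-752994 + (339130/(-818854) + (2*(-338))/324723))*(1415340 + 1165295) + 1791669) + 1515029 = ((-752994 + (339130*(-1/818854) - 676*1/324723))*2580635 + 1791669) + 1515029 = ((-752994 + (-169565/409427 - 676/324723))*2580635 + 1791669) + 1515029 = ((-752994 - 55338428147/132950363721)*2580635 + 1791669) + 1515029 = (-100110881518158821/132950363721*2580635 + 1791669) + 1515029 = (-258349644726613789031335/132950363721 + 1791669) + 1515029 = -258349406523568571390986/132950363721 + 1515029 = -258349205099911973528077/132950363721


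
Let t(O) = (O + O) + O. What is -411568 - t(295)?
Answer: -412453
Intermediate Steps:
t(O) = 3*O (t(O) = 2*O + O = 3*O)
-411568 - t(295) = -411568 - 3*295 = -411568 - 1*885 = -411568 - 885 = -412453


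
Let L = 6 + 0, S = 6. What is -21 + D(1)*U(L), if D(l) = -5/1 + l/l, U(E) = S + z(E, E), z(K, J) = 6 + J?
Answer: -93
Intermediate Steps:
L = 6
U(E) = 12 + E (U(E) = 6 + (6 + E) = 12 + E)
D(l) = -4 (D(l) = -5*1 + 1 = -5 + 1 = -4)
-21 + D(1)*U(L) = -21 - 4*(12 + 6) = -21 - 4*18 = -21 - 72 = -93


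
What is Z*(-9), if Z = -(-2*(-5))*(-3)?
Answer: -270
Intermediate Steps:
Z = 30 (Z = -10*(-3) = -1*(-30) = 30)
Z*(-9) = 30*(-9) = -270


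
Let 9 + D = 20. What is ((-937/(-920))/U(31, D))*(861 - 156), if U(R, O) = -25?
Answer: -132117/4600 ≈ -28.721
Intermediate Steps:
D = 11 (D = -9 + 20 = 11)
((-937/(-920))/U(31, D))*(861 - 156) = (-937/(-920)/(-25))*(861 - 156) = (-937*(-1/920)*(-1/25))*705 = ((937/920)*(-1/25))*705 = -937/23000*705 = -132117/4600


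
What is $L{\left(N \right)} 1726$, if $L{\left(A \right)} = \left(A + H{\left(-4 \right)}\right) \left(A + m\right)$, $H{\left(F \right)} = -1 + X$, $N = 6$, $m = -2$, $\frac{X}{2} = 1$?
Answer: $48328$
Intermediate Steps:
$X = 2$ ($X = 2 \cdot 1 = 2$)
$H{\left(F \right)} = 1$ ($H{\left(F \right)} = -1 + 2 = 1$)
$L{\left(A \right)} = \left(1 + A\right) \left(-2 + A\right)$ ($L{\left(A \right)} = \left(A + 1\right) \left(A - 2\right) = \left(1 + A\right) \left(-2 + A\right)$)
$L{\left(N \right)} 1726 = \left(-2 + 6^{2} - 6\right) 1726 = \left(-2 + 36 - 6\right) 1726 = 28 \cdot 1726 = 48328$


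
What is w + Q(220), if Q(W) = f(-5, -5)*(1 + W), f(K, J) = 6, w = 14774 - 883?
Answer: 15217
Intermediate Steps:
w = 13891
Q(W) = 6 + 6*W (Q(W) = 6*(1 + W) = 6 + 6*W)
w + Q(220) = 13891 + (6 + 6*220) = 13891 + (6 + 1320) = 13891 + 1326 = 15217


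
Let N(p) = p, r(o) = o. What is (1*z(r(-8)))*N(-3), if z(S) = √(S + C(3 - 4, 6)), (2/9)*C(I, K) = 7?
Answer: -3*√94/2 ≈ -14.543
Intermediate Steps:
C(I, K) = 63/2 (C(I, K) = (9/2)*7 = 63/2)
z(S) = √(63/2 + S) (z(S) = √(S + 63/2) = √(63/2 + S))
(1*z(r(-8)))*N(-3) = (1*(√(126 + 4*(-8))/2))*(-3) = (1*(√(126 - 32)/2))*(-3) = (1*(√94/2))*(-3) = (√94/2)*(-3) = -3*√94/2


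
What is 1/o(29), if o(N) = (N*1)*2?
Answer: 1/58 ≈ 0.017241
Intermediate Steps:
o(N) = 2*N (o(N) = N*2 = 2*N)
1/o(29) = 1/(2*29) = 1/58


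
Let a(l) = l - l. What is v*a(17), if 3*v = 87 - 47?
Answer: 0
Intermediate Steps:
a(l) = 0
v = 40/3 (v = (87 - 47)/3 = (⅓)*40 = 40/3 ≈ 13.333)
v*a(17) = (40/3)*0 = 0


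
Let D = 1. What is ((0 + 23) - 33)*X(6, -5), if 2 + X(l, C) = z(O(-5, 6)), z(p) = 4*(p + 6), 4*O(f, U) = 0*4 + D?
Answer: -230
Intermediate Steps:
O(f, U) = 1/4 (O(f, U) = (0*4 + 1)/4 = (0 + 1)/4 = (1/4)*1 = 1/4)
z(p) = 24 + 4*p (z(p) = 4*(6 + p) = 24 + 4*p)
X(l, C) = 23 (X(l, C) = -2 + (24 + 4*(1/4)) = -2 + (24 + 1) = -2 + 25 = 23)
((0 + 23) - 33)*X(6, -5) = ((0 + 23) - 33)*23 = (23 - 33)*23 = -10*23 = -230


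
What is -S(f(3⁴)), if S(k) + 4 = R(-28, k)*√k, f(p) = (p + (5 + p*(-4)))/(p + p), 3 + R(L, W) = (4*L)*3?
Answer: 4 + 113*I*√119/3 ≈ 4.0 + 410.9*I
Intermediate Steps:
R(L, W) = -3 + 12*L (R(L, W) = -3 + (4*L)*3 = -3 + 12*L)
f(p) = (5 - 3*p)/(2*p) (f(p) = (p + (5 - 4*p))/((2*p)) = (5 - 3*p)*(1/(2*p)) = (5 - 3*p)/(2*p))
S(k) = -4 - 339*√k (S(k) = -4 + (-3 + 12*(-28))*√k = -4 + (-3 - 336)*√k = -4 - 339*√k)
-S(f(3⁴)) = -(-4 - 339*√2*√(5 - 3*3⁴)/18) = -(-4 - 339*√2*√(5 - 3*81)/18) = -(-4 - 339*√2*√(5 - 243)/18) = -(-4 - 339*I*√119/9) = -(-4 - 113*I*√119/3) = 4 + 113*I*√119/3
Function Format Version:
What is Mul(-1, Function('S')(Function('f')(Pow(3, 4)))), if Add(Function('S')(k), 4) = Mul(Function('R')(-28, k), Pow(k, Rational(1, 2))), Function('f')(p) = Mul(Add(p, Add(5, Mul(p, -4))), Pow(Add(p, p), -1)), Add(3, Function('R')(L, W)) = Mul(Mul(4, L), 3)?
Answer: Add(4, Mul(Rational(113, 3), I, Pow(119, Rational(1, 2)))) ≈ Add(4.0000, Mul(410.90, I))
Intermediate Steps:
Function('R')(L, W) = Add(-3, Mul(12, L)) (Function('R')(L, W) = Add(-3, Mul(Mul(4, L), 3)) = Add(-3, Mul(12, L)))
Function('f')(p) = Mul(Rational(1, 2), Pow(p, -1), Add(5, Mul(-3, p))) (Function('f')(p) = Mul(Add(p, Add(5, Mul(-4, p))), Pow(Mul(2, p), -1)) = Mul(Add(5, Mul(-3, p)), Mul(Rational(1, 2), Pow(p, -1))) = Mul(Rational(1, 2), Pow(p, -1), Add(5, Mul(-3, p))))
Function('S')(k) = Add(-4, Mul(-339, Pow(k, Rational(1, 2)))) (Function('S')(k) = Add(-4, Mul(Add(-3, Mul(12, -28)), Pow(k, Rational(1, 2)))) = Add(-4, Mul(Add(-3, -336), Pow(k, Rational(1, 2)))) = Add(-4, Mul(-339, Pow(k, Rational(1, 2)))))
Mul(-1, Function('S')(Function('f')(Pow(3, 4)))) = Mul(-1, Add(-4, Mul(-339, Pow(Mul(Rational(1, 2), Pow(Pow(3, 4), -1), Add(5, Mul(-3, Pow(3, 4)))), Rational(1, 2))))) = Mul(-1, Add(-4, Mul(-339, Pow(Mul(Rational(1, 2), Pow(81, -1), Add(5, Mul(-3, 81))), Rational(1, 2))))) = Mul(-1, Add(-4, Mul(-339, Pow(Mul(Rational(1, 2), Rational(1, 81), Add(5, -243)), Rational(1, 2))))) = Mul(-1, Add(-4, Mul(-339, Pow(Mul(Rational(1, 2), Rational(1, 81), -238), Rational(1, 2))))) = Mul(-1, Add(-4, Mul(-339, Pow(Rational(-119, 81), Rational(1, 2))))) = Mul(-1, Add(-4, Mul(-339, Mul(Rational(1, 9), I, Pow(119, Rational(1, 2)))))) = Mul(-1, Add(-4, Mul(Rational(-113, 3), I, Pow(119, Rational(1, 2))))) = Add(4, Mul(Rational(113, 3), I, Pow(119, Rational(1, 2))))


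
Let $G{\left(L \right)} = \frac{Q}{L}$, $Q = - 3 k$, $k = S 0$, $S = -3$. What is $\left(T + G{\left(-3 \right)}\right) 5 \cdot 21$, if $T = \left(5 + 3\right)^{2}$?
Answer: $6720$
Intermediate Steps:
$T = 64$ ($T = 8^{2} = 64$)
$k = 0$ ($k = \left(-3\right) 0 = 0$)
$Q = 0$ ($Q = \left(-3\right) 0 = 0$)
$G{\left(L \right)} = 0$ ($G{\left(L \right)} = \frac{0}{L} = 0$)
$\left(T + G{\left(-3 \right)}\right) 5 \cdot 21 = \left(64 + 0\right) 5 \cdot 21 = 64 \cdot 105 = 6720$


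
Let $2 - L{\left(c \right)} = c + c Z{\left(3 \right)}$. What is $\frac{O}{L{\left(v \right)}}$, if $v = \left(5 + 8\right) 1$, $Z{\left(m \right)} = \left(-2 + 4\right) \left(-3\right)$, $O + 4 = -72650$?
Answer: $- \frac{72654}{67} \approx -1084.4$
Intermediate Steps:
$O = -72654$ ($O = -4 - 72650 = -72654$)
$Z{\left(m \right)} = -6$ ($Z{\left(m \right)} = 2 \left(-3\right) = -6$)
$v = 13$ ($v = 13 \cdot 1 = 13$)
$L{\left(c \right)} = 2 + 5 c$ ($L{\left(c \right)} = 2 - \left(c + c \left(-6\right)\right) = 2 - \left(c - 6 c\right) = 2 - - 5 c = 2 + 5 c$)
$\frac{O}{L{\left(v \right)}} = - \frac{72654}{2 + 5 \cdot 13} = - \frac{72654}{2 + 65} = - \frac{72654}{67}$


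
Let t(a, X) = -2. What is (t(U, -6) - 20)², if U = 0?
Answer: 484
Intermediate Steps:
(t(U, -6) - 20)² = (-2 - 20)² = (-22)² = 484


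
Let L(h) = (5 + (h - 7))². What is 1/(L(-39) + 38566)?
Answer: 1/40247 ≈ 2.4847e-5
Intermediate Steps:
L(h) = (-2 + h)² (L(h) = (5 + (-7 + h))² = (-2 + h)²)
1/(L(-39) + 38566) = 1/((-2 - 39)² + 38566) = 1/((-41)² + 38566) = 1/(1681 + 38566) = 1/40247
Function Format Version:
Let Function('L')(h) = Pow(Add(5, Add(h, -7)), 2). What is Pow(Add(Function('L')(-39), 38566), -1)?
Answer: Rational(1, 40247) ≈ 2.4847e-5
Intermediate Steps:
Function('L')(h) = Pow(Add(-2, h), 2) (Function('L')(h) = Pow(Add(5, Add(-7, h)), 2) = Pow(Add(-2, h), 2))
Pow(Add(Function('L')(-39), 38566), -1) = Pow(Add(Pow(Add(-2, -39), 2), 38566), -1) = Pow(Add(Pow(-41, 2), 38566), -1) = Pow(Add(1681, 38566), -1) = Pow(40247, -1) = Rational(1, 40247)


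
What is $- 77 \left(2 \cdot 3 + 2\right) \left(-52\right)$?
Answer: $32032$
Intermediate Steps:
$- 77 \left(2 \cdot 3 + 2\right) \left(-52\right) = - 77 \left(6 + 2\right) \left(-52\right) = \left(-77\right) 8 \left(-52\right) = \left(-616\right) \left(-52\right) = 32032$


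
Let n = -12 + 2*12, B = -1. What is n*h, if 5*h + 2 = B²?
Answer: -12/5 ≈ -2.4000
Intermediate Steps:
n = 12 (n = -12 + 24 = 12)
h = -⅕ (h = -⅖ + (⅕)*(-1)² = -⅖ + (⅕)*1 = -⅖ + ⅕ = -⅕ ≈ -0.20000)
n*h = 12*(-⅕) = -12/5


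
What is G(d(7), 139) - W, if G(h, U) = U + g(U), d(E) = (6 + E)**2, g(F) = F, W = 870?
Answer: -592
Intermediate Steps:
G(h, U) = 2*U (G(h, U) = U + U = 2*U)
G(d(7), 139) - W = 2*139 - 1*870 = 278 - 870 = -592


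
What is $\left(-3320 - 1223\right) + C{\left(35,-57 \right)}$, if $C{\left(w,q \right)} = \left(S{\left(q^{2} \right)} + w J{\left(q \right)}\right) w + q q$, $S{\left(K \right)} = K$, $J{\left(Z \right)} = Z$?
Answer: $42596$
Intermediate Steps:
$C{\left(w,q \right)} = q^{2} + w \left(q^{2} + q w\right)$ ($C{\left(w,q \right)} = \left(q^{2} + w q\right) w + q q = \left(q^{2} + q w\right) w + q^{2} = w \left(q^{2} + q w\right) + q^{2} = q^{2} + w \left(q^{2} + q w\right)$)
$\left(-3320 - 1223\right) + C{\left(35,-57 \right)} = \left(-3320 - 1223\right) - 57 \left(-57 + 35^{2} - 1995\right) = -4543 - 57 \left(-57 + 1225 - 1995\right) = -4543 - -47139 = -4543 + 47139 = 42596$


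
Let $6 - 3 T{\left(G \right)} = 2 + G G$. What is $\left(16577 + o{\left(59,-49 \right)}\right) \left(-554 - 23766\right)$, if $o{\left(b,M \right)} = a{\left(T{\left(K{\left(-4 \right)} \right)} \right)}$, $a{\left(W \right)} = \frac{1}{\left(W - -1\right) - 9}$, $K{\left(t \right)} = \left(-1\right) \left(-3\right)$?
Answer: $- \frac{11691353600}{29} \approx -4.0315 \cdot 10^{8}$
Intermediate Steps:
$K{\left(t \right)} = 3$
$T{\left(G \right)} = \frac{4}{3} - \frac{G^{2}}{3}$ ($T{\left(G \right)} = 2 - \frac{2 + G G}{3} = 2 - \frac{2 + G^{2}}{3} = 2 - \left(\frac{2}{3} + \frac{G^{2}}{3}\right) = \frac{4}{3} - \frac{G^{2}}{3}$)
$a{\left(W \right)} = \frac{1}{-8 + W}$ ($a{\left(W \right)} = \frac{1}{\left(W + 1\right) - 9} = \frac{1}{\left(1 + W\right) - 9} = \frac{1}{-8 + W}$)
$o{\left(b,M \right)} = - \frac{3}{29}$ ($o{\left(b,M \right)} = \frac{1}{-8 + \left(\frac{4}{3} - \frac{3^{2}}{3}\right)} = \frac{1}{-8 + \left(\frac{4}{3} - 3\right)} = \frac{1}{-8 - \frac{5}{3}} = \frac{1}{- \frac{29}{3}} = - \frac{3}{29}$)
$\left(16577 + o{\left(59,-49 \right)}\right) \left(-554 - 23766\right) = \left(16577 - \frac{3}{29}\right) \left(-554 - 23766\right) = \frac{480730}{29} \left(-24320\right) = - \frac{11691353600}{29}$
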